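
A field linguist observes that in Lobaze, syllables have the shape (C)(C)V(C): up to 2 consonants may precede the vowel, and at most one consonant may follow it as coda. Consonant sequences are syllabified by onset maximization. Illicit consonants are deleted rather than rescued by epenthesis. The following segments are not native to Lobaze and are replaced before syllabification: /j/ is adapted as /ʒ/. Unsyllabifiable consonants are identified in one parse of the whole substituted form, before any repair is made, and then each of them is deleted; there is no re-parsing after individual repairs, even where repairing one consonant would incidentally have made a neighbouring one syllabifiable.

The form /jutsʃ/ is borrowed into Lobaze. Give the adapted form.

ʒut

Substitution: /j/ → /ʒ/, giving /ʒutsʃ/.
Under (C)(C)V(C), the unsyllabifiable consonants are /s/, /ʃ/ (at most one coda consonant is licensed; onsets may contain at most 2 consonants).
Each unlicensed consonant is deleted: /s/, /ʃ/.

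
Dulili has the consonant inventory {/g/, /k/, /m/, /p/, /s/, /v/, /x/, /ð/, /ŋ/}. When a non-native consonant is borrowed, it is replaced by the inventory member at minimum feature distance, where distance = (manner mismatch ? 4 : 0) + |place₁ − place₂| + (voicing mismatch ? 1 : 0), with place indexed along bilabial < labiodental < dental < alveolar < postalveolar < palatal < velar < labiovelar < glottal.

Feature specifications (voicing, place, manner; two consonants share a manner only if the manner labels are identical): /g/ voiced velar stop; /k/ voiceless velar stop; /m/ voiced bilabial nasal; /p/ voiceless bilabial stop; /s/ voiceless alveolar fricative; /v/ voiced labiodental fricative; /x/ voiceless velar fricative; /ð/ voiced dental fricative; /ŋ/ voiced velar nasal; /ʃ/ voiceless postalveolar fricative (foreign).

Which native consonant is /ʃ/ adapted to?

/s/ is closest: same manner (fricative), place distance 1 (postalveolar→alveolar), same voicing; total 1. Next closest is /x/ at distance 2.

s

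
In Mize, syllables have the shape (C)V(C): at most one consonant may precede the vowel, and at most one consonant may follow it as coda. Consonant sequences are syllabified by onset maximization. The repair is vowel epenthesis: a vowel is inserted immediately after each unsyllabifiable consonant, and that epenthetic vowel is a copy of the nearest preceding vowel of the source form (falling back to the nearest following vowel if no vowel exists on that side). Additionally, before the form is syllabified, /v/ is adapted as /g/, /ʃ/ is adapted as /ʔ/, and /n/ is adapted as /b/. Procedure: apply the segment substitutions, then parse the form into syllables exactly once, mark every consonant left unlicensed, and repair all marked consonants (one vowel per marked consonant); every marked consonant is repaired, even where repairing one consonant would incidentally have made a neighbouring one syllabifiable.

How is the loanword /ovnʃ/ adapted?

Substitution: /v/ → /g/, /n/ → /b/, /ʃ/ → /ʔ/, giving /ogbʔ/.
The consonants /b/, /ʔ/ cannot be parsed into a legal (C)V(C) syllable (at most one coda consonant is licensed; onsets are limited to one consonant).
Epenthesis after each stranded consonant: /b/ → /bo/, /ʔ/ → /ʔo/.

ogboʔo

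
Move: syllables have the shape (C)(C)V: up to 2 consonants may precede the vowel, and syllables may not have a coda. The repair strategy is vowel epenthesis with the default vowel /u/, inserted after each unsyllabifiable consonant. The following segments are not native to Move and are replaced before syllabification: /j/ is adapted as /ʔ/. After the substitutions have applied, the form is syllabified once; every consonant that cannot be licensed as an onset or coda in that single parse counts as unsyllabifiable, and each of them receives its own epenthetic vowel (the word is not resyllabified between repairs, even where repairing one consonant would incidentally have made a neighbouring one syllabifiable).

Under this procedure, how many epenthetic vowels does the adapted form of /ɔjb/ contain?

2

After substitution the input is /ɔʔb/.
The unsyllabifiable consonants are /ʔ/, /b/; each receives one epenthetic vowel.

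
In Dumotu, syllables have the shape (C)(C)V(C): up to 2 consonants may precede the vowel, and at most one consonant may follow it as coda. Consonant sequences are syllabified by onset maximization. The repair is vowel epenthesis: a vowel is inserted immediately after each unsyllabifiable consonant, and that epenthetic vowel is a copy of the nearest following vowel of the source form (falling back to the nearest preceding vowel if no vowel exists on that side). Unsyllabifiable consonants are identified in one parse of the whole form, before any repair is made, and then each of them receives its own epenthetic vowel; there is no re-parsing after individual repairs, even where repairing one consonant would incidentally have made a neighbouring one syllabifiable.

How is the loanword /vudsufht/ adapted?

vudsufhutu

Under (C)(C)V(C), the unsyllabifiable consonants are /h/, /t/ (at most one coda consonant is licensed; onsets may contain at most 2 consonants).
Epenthesis after each stranded consonant: /h/ → /hu/, /t/ → /tu/.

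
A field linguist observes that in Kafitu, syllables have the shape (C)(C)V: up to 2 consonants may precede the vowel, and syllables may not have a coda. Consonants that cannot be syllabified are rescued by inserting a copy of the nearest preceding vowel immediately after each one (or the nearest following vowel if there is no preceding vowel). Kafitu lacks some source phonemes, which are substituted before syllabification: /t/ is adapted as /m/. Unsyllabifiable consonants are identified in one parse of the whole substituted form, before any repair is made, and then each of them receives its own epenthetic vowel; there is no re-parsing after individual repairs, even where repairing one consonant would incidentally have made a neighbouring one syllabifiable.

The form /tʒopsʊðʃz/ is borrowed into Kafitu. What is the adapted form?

mʒopsʊðʊʃʊzʊ

Substitution: /t/ → /m/, giving /mʒopsʊðʃz/.
Under (C)(C)V, the unsyllabifiable consonants are /ð/, /ʃ/, /z/ (no codas are permitted; onsets may contain at most 2 consonants).
Inserting the epenthetic vowel yields /ð/ → /ðʊ/, /ʃ/ → /ʃʊ/, /z/ → /zʊ/.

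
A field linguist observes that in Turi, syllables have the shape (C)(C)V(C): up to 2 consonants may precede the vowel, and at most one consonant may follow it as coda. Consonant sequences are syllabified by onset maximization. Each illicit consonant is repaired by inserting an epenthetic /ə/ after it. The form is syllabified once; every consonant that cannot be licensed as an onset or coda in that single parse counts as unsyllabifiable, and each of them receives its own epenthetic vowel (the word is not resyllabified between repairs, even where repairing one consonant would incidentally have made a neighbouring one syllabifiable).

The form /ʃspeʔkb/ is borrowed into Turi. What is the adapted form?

Syllabifying with onset maximization leaves /ʃ/, /k/, /b/ stranded (at most one coda consonant is licensed; onsets may contain at most 2 consonants).
Epenthesis after each stranded consonant: /ʃ/ → /ʃə/, /k/ → /kə/, /b/ → /bə/.

ʃəspeʔkəbə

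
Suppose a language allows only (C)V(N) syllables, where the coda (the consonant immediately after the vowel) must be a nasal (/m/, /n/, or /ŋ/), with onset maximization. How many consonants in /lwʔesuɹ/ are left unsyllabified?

Under (C)V(N), the unsyllabifiable consonants are /l/, /w/, /ɹ/ (only a nasal (/m/, /n/, or /ŋ/) is licensed in coda position; onsets are limited to one consonant).

3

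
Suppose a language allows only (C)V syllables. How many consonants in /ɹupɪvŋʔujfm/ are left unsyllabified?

Syllabifying with onset maximization leaves /v/, /ŋ/, /j/, /f/, /m/ stranded (no codas are permitted; onsets are limited to one consonant).

5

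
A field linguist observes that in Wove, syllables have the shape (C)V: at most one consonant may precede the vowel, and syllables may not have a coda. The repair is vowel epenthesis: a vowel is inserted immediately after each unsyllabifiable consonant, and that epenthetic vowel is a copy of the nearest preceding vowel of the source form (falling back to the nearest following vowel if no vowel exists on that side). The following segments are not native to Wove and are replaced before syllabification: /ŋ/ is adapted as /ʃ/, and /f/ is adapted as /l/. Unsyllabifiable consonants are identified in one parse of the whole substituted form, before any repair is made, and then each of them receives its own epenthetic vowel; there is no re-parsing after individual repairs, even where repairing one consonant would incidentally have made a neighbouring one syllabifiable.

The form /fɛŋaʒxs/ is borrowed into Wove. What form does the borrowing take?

lɛʃaʒaxasa

Substitution: /f/ → /l/, /ŋ/ → /ʃ/, giving /lɛʃaʒxs/.
The consonants /ʒ/, /x/, /s/ cannot be parsed into a legal (C)V syllable (no codas are permitted; onsets are limited to one consonant).
Inserting the epenthetic vowel yields /ʒ/ → /ʒa/, /x/ → /xa/, /s/ → /sa/.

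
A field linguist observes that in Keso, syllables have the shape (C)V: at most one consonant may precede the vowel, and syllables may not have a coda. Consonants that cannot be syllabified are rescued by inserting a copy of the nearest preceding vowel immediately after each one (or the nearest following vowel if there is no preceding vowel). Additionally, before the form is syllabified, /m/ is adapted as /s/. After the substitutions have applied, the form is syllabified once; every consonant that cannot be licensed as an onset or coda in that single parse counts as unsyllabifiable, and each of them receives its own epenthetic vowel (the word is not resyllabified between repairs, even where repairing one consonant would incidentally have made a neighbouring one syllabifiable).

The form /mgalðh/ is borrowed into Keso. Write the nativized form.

Substitution: /m/ → /s/, giving /sgalðh/.
Under (C)V, the unsyllabifiable consonants are /s/, /l/, /ð/, /h/ (no codas are permitted; onsets are limited to one consonant).
Inserting the epenthetic vowel yields /s/ → /sa/, /l/ → /la/, /ð/ → /ða/, /h/ → /ha/.

sagalaðaha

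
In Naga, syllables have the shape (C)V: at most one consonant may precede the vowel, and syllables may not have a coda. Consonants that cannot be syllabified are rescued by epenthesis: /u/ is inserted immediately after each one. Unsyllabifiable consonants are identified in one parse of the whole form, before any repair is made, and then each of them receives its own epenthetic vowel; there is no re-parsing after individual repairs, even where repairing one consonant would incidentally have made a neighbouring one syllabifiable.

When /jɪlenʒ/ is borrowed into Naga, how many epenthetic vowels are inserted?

2

The unsyllabifiable consonants are /n/, /ʒ/; each receives one epenthetic vowel.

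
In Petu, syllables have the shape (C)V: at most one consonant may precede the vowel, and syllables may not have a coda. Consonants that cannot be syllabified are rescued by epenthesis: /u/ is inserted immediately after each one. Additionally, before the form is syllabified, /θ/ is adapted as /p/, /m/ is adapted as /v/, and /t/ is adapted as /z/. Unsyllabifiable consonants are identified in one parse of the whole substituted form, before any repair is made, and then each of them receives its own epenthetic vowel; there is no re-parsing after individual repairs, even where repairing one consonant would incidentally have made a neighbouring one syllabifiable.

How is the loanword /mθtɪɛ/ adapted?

Substitution: /m/ → /v/, /θ/ → /p/, /t/ → /z/, giving /vpzɪɛ/.
The consonants /v/, /p/ cannot be parsed into a legal (C)V syllable (no codas are permitted; onsets are limited to one consonant).
Epenthesis after each stranded consonant: /v/ → /vu/, /p/ → /pu/.

vupuzɪɛ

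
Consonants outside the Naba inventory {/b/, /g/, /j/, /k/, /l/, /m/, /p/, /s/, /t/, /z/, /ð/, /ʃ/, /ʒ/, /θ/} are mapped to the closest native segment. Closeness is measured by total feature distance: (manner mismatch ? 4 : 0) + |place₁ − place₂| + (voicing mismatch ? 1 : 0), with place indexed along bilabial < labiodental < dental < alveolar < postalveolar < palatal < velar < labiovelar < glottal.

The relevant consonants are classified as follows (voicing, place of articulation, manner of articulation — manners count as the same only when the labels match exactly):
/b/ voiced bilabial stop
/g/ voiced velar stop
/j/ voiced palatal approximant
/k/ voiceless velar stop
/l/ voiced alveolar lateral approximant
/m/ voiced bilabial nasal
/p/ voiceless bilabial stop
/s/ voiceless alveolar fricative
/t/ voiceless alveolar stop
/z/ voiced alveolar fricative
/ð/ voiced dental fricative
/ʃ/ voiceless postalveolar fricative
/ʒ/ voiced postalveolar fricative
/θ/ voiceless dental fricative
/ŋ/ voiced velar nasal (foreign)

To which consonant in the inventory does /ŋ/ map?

g

/g/ is closest: manner differs (nasal→stop, +4), place distance 0 (velar→velar), same voicing; total 4. Next closest is /j/ at distance 5.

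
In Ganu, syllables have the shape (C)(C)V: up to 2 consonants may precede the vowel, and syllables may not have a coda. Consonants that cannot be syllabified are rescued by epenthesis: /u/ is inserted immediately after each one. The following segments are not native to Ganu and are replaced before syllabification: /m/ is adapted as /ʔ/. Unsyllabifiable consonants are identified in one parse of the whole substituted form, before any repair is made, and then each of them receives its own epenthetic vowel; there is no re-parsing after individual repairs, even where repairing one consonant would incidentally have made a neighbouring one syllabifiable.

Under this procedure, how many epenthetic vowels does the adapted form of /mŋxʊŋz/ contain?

3

After substitution the input is /ʔŋxʊŋz/.
The unsyllabifiable consonants are /ʔ/, /ŋ/, /z/; each receives one epenthetic vowel.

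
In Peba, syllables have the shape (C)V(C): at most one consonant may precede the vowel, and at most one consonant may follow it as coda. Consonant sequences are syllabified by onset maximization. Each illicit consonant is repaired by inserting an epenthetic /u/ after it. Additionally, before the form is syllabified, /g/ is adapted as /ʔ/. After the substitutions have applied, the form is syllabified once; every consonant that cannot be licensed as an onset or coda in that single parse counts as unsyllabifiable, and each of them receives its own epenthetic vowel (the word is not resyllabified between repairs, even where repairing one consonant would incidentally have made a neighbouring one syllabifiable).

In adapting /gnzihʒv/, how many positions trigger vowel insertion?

4

After substitution the input is /ʔnzihʒv/.
The unsyllabifiable consonants are /ʔ/, /n/, /ʒ/, /v/; each receives one epenthetic vowel.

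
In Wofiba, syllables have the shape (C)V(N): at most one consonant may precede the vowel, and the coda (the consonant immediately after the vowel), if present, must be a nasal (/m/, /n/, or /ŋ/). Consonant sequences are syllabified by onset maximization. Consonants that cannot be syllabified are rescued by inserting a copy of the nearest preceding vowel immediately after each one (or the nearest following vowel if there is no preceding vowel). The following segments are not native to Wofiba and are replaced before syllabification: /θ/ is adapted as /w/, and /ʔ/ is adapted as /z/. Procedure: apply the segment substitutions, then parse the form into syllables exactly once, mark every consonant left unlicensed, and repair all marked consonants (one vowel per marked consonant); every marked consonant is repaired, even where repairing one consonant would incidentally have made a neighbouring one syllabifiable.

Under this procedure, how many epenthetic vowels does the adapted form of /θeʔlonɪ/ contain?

1

After substitution the input is /wezlonɪ/.
The unsyllabifiable consonants are /z/; each receives one epenthetic vowel.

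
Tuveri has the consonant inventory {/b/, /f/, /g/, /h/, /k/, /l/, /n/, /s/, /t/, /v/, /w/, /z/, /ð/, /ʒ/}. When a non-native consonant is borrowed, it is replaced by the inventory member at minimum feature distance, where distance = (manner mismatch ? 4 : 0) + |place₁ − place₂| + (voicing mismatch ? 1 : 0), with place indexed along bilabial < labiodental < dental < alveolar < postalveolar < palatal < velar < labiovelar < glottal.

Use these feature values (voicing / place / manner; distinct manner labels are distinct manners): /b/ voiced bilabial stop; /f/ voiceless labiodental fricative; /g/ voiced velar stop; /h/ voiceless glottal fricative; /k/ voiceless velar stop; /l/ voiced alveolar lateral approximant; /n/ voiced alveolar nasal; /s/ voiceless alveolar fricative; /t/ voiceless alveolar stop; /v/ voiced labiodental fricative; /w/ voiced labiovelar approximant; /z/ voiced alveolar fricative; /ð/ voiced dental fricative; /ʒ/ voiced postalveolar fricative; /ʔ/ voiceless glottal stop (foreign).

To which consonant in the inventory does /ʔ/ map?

k

/k/ is closest: same manner (stop), place distance 2 (glottal→velar), same voicing; total 2. Next closest is /g/ at distance 3.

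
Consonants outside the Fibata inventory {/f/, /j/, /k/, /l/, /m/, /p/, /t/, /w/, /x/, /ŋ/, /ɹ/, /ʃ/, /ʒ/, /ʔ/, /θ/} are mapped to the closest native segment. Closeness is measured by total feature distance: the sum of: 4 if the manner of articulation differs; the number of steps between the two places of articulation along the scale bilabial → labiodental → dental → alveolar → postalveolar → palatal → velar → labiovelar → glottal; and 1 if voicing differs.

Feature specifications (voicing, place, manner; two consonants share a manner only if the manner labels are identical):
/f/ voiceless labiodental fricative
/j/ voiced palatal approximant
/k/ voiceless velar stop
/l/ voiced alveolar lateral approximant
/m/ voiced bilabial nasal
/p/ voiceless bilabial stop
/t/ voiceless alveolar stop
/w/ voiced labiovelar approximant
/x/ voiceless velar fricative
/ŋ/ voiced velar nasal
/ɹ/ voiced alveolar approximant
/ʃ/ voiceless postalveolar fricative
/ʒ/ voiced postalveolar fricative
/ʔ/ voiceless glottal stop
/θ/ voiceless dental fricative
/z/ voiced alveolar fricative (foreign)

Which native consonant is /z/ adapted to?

/ʒ/ is closest: same manner (fricative), place distance 1 (alveolar→postalveolar), same voicing; total 1. Next closest is /ʃ/ at distance 2.

ʒ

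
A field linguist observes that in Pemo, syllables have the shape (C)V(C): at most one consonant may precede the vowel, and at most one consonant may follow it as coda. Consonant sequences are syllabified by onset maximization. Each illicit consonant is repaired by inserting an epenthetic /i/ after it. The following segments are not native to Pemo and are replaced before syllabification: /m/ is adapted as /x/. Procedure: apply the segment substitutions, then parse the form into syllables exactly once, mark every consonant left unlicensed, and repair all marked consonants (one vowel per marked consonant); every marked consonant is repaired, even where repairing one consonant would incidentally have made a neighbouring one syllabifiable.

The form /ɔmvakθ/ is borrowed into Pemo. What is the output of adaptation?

Substitution: /m/ → /x/, giving /ɔxvakθ/.
The consonants /θ/ cannot be parsed into a legal (C)V(C) syllable (at most one coda consonant is licensed; onsets are limited to one consonant).
Epenthesis after each stranded consonant: /θ/ → /θi/.

ɔxvakθi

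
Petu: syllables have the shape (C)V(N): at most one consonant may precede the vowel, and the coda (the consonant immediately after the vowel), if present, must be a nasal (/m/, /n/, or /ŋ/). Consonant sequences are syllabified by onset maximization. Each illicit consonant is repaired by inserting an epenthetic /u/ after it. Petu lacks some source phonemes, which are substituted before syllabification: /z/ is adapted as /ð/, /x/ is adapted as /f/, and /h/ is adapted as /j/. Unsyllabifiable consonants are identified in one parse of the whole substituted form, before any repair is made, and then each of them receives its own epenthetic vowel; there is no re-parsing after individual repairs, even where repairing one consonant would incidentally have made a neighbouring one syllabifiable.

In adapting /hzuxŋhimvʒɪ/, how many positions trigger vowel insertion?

4

After substitution the input is /jðufŋjimvʒɪ/.
The unsyllabifiable consonants are /j/, /f/, /ŋ/, /v/; each receives one epenthetic vowel.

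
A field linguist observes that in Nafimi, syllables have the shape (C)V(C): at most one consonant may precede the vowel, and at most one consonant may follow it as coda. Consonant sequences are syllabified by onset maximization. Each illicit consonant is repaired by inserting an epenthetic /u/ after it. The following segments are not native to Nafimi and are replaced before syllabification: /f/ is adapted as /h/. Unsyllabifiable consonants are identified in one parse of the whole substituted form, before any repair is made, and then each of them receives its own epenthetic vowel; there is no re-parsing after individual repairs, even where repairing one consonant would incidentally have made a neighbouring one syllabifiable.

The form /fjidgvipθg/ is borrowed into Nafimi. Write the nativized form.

hujidguvipθugu

Substitution: /f/ → /h/, giving /hjidgvipθg/.
Syllabifying with onset maximization leaves /h/, /g/, /θ/, /g/ stranded (at most one coda consonant is licensed; onsets are limited to one consonant).
Each unlicensed consonant becomes the onset of a new syllable: /h/ → /hu/, /g/ → /gu/, /θ/ → /θu/, /g/ → /gu/.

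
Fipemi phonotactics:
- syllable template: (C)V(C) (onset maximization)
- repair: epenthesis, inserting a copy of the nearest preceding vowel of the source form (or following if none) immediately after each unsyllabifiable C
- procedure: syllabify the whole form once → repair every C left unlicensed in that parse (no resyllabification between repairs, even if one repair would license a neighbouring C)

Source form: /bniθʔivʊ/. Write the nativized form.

Under (C)V(C), the unsyllabifiable consonants are /b/ (at most one coda consonant is licensed; onsets are limited to one consonant).
Epenthesis after each stranded consonant: /b/ → /bi/.

biniθʔivʊ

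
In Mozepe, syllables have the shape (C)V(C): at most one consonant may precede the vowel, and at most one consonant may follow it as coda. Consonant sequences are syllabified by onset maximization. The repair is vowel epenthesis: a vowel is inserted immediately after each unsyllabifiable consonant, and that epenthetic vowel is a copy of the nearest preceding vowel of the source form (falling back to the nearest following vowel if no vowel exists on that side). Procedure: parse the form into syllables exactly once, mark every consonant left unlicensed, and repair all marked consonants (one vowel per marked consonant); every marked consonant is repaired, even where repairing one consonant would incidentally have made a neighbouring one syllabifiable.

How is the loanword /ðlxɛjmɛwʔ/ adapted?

The consonants /ð/, /l/, /ʔ/ cannot be parsed into a legal (C)V(C) syllable (at most one coda consonant is licensed; onsets are limited to one consonant).
Each unlicensed consonant becomes the onset of a new syllable: /ð/ → /ðɛ/, /l/ → /lɛ/, /ʔ/ → /ʔɛ/.

ðɛlɛxɛjmɛwʔɛ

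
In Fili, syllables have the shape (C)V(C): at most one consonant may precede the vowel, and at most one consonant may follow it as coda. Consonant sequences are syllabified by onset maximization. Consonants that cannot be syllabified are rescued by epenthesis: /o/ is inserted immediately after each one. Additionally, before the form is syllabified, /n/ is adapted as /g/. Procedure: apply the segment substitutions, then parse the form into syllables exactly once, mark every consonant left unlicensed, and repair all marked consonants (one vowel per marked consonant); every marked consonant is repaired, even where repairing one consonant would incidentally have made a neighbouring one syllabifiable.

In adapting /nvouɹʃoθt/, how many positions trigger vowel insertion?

2

After substitution the input is /gvouɹʃoθt/.
The unsyllabifiable consonants are /g/, /t/; each receives one epenthetic vowel.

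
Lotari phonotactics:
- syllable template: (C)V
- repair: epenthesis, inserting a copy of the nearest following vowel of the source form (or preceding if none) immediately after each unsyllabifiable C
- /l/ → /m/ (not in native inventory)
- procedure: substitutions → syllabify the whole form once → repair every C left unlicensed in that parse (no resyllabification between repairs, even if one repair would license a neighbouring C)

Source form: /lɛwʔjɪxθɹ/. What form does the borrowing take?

mɛwɪʔɪjɪxɪθɪɹɪ

Substitution: /l/ → /m/, giving /mɛwʔjɪxθɹ/.
Syllabifying with onset maximization leaves /w/, /ʔ/, /x/, /θ/, /ɹ/ stranded (no codas are permitted; onsets are limited to one consonant).
Epenthesis after each stranded consonant: /w/ → /wɪ/, /ʔ/ → /ʔɪ/, /x/ → /xɪ/, /θ/ → /θɪ/, /ɹ/ → /ɹɪ/.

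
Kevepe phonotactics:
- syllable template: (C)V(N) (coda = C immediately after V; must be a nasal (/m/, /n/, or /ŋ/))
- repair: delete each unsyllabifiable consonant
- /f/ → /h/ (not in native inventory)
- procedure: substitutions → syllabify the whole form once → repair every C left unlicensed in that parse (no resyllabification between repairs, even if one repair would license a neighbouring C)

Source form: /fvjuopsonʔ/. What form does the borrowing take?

juoson

Substitution: /f/ → /h/, giving /hvjuopsonʔ/.
Under (C)V(N), the unsyllabifiable consonants are /h/, /v/, /p/, /ʔ/ (only a nasal (/m/, /n/, or /ŋ/) is licensed in coda position; onsets are limited to one consonant).
Deletion applies to /h/, /v/, /p/, /ʔ/.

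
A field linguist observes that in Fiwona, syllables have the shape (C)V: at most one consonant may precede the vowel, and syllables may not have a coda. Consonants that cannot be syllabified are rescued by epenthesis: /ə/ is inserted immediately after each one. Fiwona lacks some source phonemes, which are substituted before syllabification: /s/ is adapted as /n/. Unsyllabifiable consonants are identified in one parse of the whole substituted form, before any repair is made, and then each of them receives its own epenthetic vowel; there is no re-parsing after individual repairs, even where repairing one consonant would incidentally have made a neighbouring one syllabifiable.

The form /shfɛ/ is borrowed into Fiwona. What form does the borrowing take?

Substitution: /s/ → /n/, giving /nhfɛ/.
Under (C)V, the unsyllabifiable consonants are /n/, /h/ (no codas are permitted; onsets are limited to one consonant).
Inserting the epenthetic vowel yields /n/ → /nə/, /h/ → /hə/.

nəhəfɛ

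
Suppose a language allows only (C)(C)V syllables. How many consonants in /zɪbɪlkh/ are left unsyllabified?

3

Syllabifying with onset maximization leaves /l/, /k/, /h/ stranded (no codas are permitted; onsets may contain at most 2 consonants).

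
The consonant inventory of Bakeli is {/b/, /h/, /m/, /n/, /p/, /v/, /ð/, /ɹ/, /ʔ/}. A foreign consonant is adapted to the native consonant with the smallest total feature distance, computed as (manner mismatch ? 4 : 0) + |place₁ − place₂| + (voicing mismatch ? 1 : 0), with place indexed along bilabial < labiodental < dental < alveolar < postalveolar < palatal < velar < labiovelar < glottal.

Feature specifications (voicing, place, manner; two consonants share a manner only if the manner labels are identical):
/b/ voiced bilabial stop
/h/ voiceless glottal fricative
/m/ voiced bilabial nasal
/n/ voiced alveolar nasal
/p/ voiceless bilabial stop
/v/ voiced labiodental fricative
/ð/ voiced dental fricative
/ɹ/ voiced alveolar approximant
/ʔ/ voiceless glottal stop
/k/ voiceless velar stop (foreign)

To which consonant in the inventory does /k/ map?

/ʔ/ is closest: same manner (stop), place distance 2 (velar→glottal), same voicing; total 2. Next closest is /h/ at distance 6.

ʔ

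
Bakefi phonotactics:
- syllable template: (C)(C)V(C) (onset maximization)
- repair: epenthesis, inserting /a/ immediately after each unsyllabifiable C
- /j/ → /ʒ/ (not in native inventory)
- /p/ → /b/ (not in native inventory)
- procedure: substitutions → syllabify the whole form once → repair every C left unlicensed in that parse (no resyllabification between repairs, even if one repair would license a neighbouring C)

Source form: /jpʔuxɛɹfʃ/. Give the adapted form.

Substitution: /j/ → /ʒ/, /p/ → /b/, giving /ʒbʔuxɛɹfʃ/.
Under (C)(C)V(C), the unsyllabifiable consonants are /ʒ/, /f/, /ʃ/ (at most one coda consonant is licensed; onsets may contain at most 2 consonants).
Epenthesis after each stranded consonant: /ʒ/ → /ʒa/, /f/ → /fa/, /ʃ/ → /ʃa/.

ʒabʔuxɛɹfaʃa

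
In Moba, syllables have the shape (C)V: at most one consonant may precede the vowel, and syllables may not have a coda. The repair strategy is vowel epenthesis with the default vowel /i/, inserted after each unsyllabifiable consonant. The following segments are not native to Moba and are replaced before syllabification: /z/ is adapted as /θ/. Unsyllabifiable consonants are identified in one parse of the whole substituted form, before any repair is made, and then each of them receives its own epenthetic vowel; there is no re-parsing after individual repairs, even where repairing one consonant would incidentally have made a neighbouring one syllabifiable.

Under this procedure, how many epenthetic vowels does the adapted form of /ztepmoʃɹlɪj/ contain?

5

After substitution the input is /θtepmoʃɹlɪj/.
The unsyllabifiable consonants are /θ/, /p/, /ʃ/, /ɹ/, /j/; each receives one epenthetic vowel.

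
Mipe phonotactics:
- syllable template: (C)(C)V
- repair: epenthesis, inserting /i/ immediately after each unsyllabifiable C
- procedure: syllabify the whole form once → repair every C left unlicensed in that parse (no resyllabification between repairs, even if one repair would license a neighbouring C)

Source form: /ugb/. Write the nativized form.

ugibi

The consonants /g/, /b/ cannot be parsed into a legal (C)(C)V syllable (no codas are permitted; onsets may contain at most 2 consonants).
Each unlicensed consonant becomes the onset of a new syllable: /g/ → /gi/, /b/ → /bi/.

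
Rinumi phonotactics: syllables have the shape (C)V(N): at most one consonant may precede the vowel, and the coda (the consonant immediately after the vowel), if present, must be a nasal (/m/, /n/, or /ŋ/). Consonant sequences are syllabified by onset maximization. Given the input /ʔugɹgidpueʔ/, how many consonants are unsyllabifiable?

4

Under (C)V(N), the unsyllabifiable consonants are /g/, /ɹ/, /d/, /ʔ/ (only a nasal (/m/, /n/, or /ŋ/) is licensed in coda position; onsets are limited to one consonant).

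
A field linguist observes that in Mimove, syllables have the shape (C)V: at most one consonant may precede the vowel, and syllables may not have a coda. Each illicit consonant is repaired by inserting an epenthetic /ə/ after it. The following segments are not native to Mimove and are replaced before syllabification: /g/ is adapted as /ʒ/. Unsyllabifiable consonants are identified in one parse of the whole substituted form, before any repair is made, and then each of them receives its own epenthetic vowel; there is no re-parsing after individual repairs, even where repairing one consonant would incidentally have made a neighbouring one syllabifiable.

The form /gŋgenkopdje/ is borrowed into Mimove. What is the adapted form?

Substitution: /g/ → /ʒ/, giving /ʒŋʒenkopdje/.
Under (C)V, the unsyllabifiable consonants are /ʒ/, /ŋ/, /n/, /p/, /d/ (no codas are permitted; onsets are limited to one consonant).
Each unlicensed consonant becomes the onset of a new syllable: /ʒ/ → /ʒə/, /ŋ/ → /ŋə/, /n/ → /nə/, /p/ → /pə/, /d/ → /də/.

ʒəŋəʒenəkopədəje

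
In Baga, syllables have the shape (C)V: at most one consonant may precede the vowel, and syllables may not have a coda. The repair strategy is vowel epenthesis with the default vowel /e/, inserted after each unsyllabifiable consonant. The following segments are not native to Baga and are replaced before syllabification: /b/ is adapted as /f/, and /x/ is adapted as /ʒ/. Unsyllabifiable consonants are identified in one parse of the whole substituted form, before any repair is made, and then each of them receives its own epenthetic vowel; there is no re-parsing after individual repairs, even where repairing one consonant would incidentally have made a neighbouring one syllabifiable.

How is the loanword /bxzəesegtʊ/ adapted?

feʒezəesegetʊ

Substitution: /b/ → /f/, /x/ → /ʒ/, giving /fʒzəesegtʊ/.
Syllabifying with onset maximization leaves /f/, /ʒ/, /g/ stranded (no codas are permitted; onsets are limited to one consonant).
Inserting the epenthetic vowel yields /f/ → /fe/, /ʒ/ → /ʒe/, /g/ → /ge/.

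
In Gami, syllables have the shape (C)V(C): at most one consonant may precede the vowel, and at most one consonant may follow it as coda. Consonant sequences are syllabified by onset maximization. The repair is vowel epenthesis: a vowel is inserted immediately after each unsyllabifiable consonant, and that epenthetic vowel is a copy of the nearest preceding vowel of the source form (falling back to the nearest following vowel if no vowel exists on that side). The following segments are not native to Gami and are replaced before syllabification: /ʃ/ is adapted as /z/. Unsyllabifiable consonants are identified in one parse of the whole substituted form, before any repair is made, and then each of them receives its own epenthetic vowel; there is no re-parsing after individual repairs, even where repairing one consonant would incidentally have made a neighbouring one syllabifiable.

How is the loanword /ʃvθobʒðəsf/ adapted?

Substitution: /ʃ/ → /z/, giving /zvθobʒðəsf/.
Under (C)V(C), the unsyllabifiable consonants are /z/, /v/, /ʒ/, /f/ (at most one coda consonant is licensed; onsets are limited to one consonant).
Epenthesis after each stranded consonant: /z/ → /zo/, /v/ → /vo/, /ʒ/ → /ʒo/, /f/ → /fə/.

zovoθobʒoðəsfə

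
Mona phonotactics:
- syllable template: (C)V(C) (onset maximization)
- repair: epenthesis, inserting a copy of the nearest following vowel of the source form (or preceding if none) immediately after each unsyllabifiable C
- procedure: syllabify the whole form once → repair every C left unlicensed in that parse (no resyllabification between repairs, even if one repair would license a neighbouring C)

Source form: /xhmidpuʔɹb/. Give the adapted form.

xihimidpuʔɹubu

The consonants /x/, /h/, /ɹ/, /b/ cannot be parsed into a legal (C)V(C) syllable (at most one coda consonant is licensed; onsets are limited to one consonant).
Epenthesis after each stranded consonant: /x/ → /xi/, /h/ → /hi/, /ɹ/ → /ɹu/, /b/ → /bu/.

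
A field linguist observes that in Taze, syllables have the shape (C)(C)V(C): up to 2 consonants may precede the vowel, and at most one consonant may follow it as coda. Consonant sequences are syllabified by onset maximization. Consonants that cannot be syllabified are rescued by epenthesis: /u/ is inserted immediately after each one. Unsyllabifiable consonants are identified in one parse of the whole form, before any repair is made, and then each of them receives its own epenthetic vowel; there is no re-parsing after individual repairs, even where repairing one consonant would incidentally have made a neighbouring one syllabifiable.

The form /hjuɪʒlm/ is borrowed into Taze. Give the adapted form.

Under (C)(C)V(C), the unsyllabifiable consonants are /l/, /m/ (at most one coda consonant is licensed; onsets may contain at most 2 consonants).
Epenthesis after each stranded consonant: /l/ → /lu/, /m/ → /mu/.

hjuɪʒlumu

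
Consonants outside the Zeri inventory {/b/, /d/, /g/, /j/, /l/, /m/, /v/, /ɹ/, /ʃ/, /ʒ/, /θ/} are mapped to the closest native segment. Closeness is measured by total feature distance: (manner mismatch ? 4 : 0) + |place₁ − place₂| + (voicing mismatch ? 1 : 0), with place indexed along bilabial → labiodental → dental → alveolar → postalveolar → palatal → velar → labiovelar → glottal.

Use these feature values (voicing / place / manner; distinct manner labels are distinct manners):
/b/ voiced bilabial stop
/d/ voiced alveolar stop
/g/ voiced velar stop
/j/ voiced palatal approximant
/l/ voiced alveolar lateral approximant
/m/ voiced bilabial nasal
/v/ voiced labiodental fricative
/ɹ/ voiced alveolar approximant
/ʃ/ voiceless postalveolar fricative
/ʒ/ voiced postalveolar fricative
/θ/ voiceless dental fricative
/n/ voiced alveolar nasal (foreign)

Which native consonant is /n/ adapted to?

/m/ is closest: same manner (nasal), place distance 3 (alveolar→bilabial), same voicing; total 3. Next closest is /d/ at distance 4.

m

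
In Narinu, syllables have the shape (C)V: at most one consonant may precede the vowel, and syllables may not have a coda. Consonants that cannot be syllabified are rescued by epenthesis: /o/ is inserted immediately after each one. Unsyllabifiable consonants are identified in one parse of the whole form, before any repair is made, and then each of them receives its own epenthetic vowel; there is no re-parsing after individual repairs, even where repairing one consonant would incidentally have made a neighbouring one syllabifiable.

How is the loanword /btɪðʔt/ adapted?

Syllabifying with onset maximization leaves /b/, /ð/, /ʔ/, /t/ stranded (no codas are permitted; onsets are limited to one consonant).
Inserting the epenthetic vowel yields /b/ → /bo/, /ð/ → /ðo/, /ʔ/ → /ʔo/, /t/ → /to/.

botɪðoʔoto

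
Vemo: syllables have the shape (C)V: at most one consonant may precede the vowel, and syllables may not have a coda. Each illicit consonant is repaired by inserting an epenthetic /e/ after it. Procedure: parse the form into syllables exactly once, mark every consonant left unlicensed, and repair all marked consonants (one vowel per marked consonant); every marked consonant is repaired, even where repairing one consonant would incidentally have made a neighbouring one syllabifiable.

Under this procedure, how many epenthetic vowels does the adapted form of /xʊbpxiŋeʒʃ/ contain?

The unsyllabifiable consonants are /b/, /p/, /ʒ/, /ʃ/; each receives one epenthetic vowel.

4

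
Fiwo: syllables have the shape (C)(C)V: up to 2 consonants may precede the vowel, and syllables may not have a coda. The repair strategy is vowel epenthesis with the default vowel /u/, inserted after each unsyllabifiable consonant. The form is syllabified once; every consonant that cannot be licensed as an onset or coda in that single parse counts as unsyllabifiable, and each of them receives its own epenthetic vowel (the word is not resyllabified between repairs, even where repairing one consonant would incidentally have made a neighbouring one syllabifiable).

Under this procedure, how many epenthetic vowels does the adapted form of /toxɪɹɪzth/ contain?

The unsyllabifiable consonants are /z/, /t/, /h/; each receives one epenthetic vowel.

3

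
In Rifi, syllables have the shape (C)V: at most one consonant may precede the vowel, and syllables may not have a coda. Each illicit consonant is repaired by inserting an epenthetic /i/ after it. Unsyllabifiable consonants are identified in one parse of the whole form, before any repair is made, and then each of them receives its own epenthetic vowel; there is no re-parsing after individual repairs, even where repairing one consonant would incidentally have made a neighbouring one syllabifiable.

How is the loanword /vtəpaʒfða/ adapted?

vitəpaʒifiða

Syllabifying with onset maximization leaves /v/, /ʒ/, /f/ stranded (no codas are permitted; onsets are limited to one consonant).
Epenthesis after each stranded consonant: /v/ → /vi/, /ʒ/ → /ʒi/, /f/ → /fi/.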